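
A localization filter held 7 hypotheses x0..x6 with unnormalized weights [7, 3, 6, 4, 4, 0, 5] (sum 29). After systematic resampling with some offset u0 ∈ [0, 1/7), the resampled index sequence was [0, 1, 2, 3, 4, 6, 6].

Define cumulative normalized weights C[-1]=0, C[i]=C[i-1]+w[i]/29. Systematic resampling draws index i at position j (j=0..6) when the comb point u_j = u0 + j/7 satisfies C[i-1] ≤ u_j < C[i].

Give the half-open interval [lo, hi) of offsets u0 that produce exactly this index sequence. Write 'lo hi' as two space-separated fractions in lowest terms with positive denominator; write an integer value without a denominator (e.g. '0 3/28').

25/203 1/7

C = [7/29, 10/29, 16/29, 20/29, 24/29, 24/29, 1]
j=0 picked index 0: u0 ∈ [0, 7/29)
j=1 picked index 1: u0 ∈ [20/203, 41/203)
j=2 picked index 2: u0 ∈ [12/203, 54/203)
j=3 picked index 3: u0 ∈ [25/203, 53/203)
j=4 picked index 4: u0 ∈ [24/203, 52/203)
j=5 picked index 6: u0 ∈ [23/203, 2/7)
j=6 picked index 6: u0 ∈ [-6/203, 1/7)
intersection: [25/203, 1/7)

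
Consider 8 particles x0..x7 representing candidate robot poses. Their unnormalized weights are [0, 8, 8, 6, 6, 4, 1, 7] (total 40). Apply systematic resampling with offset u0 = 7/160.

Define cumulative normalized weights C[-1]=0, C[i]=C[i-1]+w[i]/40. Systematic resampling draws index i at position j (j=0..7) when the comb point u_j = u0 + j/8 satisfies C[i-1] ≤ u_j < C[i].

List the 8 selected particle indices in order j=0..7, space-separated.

C = [0, 1/5, 2/5, 11/20, 7/10, 4/5, 33/40, 1]
j=0: u_0=7/160 ∈ [0, 1/5) → index 1
j=1: u_1=27/160 ∈ [0, 1/5) → index 1
j=2: u_2=47/160 ∈ [1/5, 2/5) → index 2
j=3: u_3=67/160 ∈ [2/5, 11/20) → index 3
j=4: u_4=87/160 ∈ [2/5, 11/20) → index 3
j=5: u_5=107/160 ∈ [11/20, 7/10) → index 4
j=6: u_6=127/160 ∈ [7/10, 4/5) → index 5
j=7: u_7=147/160 ∈ [33/40, 1) → index 7

1 1 2 3 3 4 5 7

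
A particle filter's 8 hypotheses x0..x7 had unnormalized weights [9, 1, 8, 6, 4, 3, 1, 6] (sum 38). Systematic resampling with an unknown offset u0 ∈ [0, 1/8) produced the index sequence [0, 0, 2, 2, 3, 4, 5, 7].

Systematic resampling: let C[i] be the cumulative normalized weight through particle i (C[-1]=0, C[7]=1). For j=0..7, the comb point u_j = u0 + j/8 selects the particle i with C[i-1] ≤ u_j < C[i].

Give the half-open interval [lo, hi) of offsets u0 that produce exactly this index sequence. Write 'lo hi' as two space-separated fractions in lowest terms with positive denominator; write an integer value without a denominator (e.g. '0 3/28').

C = [9/38, 5/19, 9/19, 12/19, 14/19, 31/38, 16/19, 1]
j=0 picked index 0: u0 ∈ [0, 9/38)
j=1 picked index 0: u0 ∈ [-1/8, 17/152)
j=2 picked index 2: u0 ∈ [1/76, 17/76)
j=3 picked index 2: u0 ∈ [-17/152, 15/152)
j=4 picked index 3: u0 ∈ [-1/38, 5/38)
j=5 picked index 4: u0 ∈ [1/152, 17/152)
j=6 picked index 5: u0 ∈ [-1/76, 5/76)
j=7 picked index 7: u0 ∈ [-5/152, 1/8)
intersection: [1/76, 5/76)

1/76 5/76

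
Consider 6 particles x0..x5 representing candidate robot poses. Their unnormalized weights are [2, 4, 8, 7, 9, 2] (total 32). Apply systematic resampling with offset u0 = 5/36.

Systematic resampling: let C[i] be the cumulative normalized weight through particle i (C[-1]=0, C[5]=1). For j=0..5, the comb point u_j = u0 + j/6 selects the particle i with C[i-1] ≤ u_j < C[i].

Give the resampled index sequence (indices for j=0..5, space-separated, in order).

1 2 3 3 4 5

C = [1/16, 3/16, 7/16, 21/32, 15/16, 1]
j=0: u_0=5/36 ∈ [1/16, 3/16) → index 1
j=1: u_1=11/36 ∈ [3/16, 7/16) → index 2
j=2: u_2=17/36 ∈ [7/16, 21/32) → index 3
j=3: u_3=23/36 ∈ [7/16, 21/32) → index 3
j=4: u_4=29/36 ∈ [21/32, 15/16) → index 4
j=5: u_5=35/36 ∈ [15/16, 1) → index 5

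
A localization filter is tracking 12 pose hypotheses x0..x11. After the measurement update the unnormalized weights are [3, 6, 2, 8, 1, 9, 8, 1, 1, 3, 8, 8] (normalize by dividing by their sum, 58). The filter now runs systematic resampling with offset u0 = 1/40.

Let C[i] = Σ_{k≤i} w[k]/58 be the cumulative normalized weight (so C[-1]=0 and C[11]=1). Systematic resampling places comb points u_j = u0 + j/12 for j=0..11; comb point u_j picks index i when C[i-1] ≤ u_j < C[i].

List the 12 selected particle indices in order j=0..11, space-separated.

C = [3/58, 9/58, 11/58, 19/58, 10/29, 1/2, 37/58, 19/29, 39/58, 21/29, 25/29, 1]
j=0: u_0=1/40 ∈ [0, 3/58) → index 0
j=1: u_1=13/120 ∈ [3/58, 9/58) → index 1
j=2: u_2=23/120 ∈ [11/58, 19/58) → index 3
j=3: u_3=11/40 ∈ [11/58, 19/58) → index 3
j=4: u_4=43/120 ∈ [10/29, 1/2) → index 5
j=5: u_5=53/120 ∈ [10/29, 1/2) → index 5
j=6: u_6=21/40 ∈ [1/2, 37/58) → index 6
j=7: u_7=73/120 ∈ [1/2, 37/58) → index 6
j=8: u_8=83/120 ∈ [39/58, 21/29) → index 9
j=9: u_9=31/40 ∈ [21/29, 25/29) → index 10
j=10: u_10=103/120 ∈ [21/29, 25/29) → index 10
j=11: u_11=113/120 ∈ [25/29, 1) → index 11

0 1 3 3 5 5 6 6 9 10 10 11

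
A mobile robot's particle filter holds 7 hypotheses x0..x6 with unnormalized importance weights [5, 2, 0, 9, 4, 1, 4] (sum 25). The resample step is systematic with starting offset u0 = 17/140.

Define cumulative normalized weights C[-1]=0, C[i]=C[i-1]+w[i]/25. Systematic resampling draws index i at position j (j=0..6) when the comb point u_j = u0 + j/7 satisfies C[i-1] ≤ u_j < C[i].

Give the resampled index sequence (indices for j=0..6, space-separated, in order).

0 1 3 3 4 5 6

C = [1/5, 7/25, 7/25, 16/25, 4/5, 21/25, 1]
j=0: u_0=17/140 ∈ [0, 1/5) → index 0
j=1: u_1=37/140 ∈ [1/5, 7/25) → index 1
j=2: u_2=57/140 ∈ [7/25, 16/25) → index 3
j=3: u_3=11/20 ∈ [7/25, 16/25) → index 3
j=4: u_4=97/140 ∈ [16/25, 4/5) → index 4
j=5: u_5=117/140 ∈ [4/5, 21/25) → index 5
j=6: u_6=137/140 ∈ [21/25, 1) → index 6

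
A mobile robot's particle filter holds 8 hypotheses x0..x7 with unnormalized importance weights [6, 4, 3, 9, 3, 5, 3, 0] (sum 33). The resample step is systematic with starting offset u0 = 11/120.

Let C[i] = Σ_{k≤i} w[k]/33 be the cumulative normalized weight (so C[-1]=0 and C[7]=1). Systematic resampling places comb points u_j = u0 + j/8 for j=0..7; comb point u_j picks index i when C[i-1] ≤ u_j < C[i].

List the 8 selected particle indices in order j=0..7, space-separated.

0 1 2 3 3 4 5 6

C = [2/11, 10/33, 13/33, 2/3, 25/33, 10/11, 1, 1]
j=0: u_0=11/120 ∈ [0, 2/11) → index 0
j=1: u_1=13/60 ∈ [2/11, 10/33) → index 1
j=2: u_2=41/120 ∈ [10/33, 13/33) → index 2
j=3: u_3=7/15 ∈ [13/33, 2/3) → index 3
j=4: u_4=71/120 ∈ [13/33, 2/3) → index 3
j=5: u_5=43/60 ∈ [2/3, 25/33) → index 4
j=6: u_6=101/120 ∈ [25/33, 10/11) → index 5
j=7: u_7=29/30 ∈ [10/11, 1) → index 6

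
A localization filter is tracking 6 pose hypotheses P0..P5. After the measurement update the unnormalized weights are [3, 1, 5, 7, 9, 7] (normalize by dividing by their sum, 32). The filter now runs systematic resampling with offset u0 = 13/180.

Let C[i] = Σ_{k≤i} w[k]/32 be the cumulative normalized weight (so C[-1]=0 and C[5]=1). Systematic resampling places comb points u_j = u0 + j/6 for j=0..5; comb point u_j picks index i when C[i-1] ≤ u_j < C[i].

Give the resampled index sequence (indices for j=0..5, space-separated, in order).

0 2 3 4 4 5

C = [3/32, 1/8, 9/32, 1/2, 25/32, 1]
j=0: u_0=13/180 ∈ [0, 3/32) → index 0
j=1: u_1=43/180 ∈ [1/8, 9/32) → index 2
j=2: u_2=73/180 ∈ [9/32, 1/2) → index 3
j=3: u_3=103/180 ∈ [1/2, 25/32) → index 4
j=4: u_4=133/180 ∈ [1/2, 25/32) → index 4
j=5: u_5=163/180 ∈ [25/32, 1) → index 5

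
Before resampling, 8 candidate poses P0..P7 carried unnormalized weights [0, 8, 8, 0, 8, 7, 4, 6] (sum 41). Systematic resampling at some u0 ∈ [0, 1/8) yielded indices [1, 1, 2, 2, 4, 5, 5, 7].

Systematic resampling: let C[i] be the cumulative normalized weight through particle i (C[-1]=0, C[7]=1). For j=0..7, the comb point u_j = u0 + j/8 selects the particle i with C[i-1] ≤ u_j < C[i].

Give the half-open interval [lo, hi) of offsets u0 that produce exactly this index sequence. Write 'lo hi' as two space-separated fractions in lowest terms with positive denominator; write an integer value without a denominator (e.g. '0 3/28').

C = [0, 8/41, 16/41, 16/41, 24/41, 31/41, 35/41, 1]
j=0 picked index 1: u0 ∈ [0, 8/41)
j=1 picked index 1: u0 ∈ [-1/8, 23/328)
j=2 picked index 2: u0 ∈ [-9/164, 23/164)
j=3 picked index 2: u0 ∈ [-59/328, 5/328)
j=4 picked index 4: u0 ∈ [-9/82, 7/82)
j=5 picked index 5: u0 ∈ [-13/328, 43/328)
j=6 picked index 5: u0 ∈ [-27/164, 1/164)
j=7 picked index 7: u0 ∈ [-7/328, 1/8)
intersection: [0, 1/164)

0 1/164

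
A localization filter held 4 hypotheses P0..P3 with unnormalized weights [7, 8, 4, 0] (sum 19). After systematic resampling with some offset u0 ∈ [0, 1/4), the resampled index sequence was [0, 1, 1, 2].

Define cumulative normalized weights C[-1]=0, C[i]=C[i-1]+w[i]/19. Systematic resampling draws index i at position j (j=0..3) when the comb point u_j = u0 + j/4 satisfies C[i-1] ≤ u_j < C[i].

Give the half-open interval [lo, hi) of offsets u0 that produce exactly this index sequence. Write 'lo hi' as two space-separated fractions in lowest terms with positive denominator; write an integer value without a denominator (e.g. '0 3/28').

9/76 1/4

C = [7/19, 15/19, 1, 1]
j=0 picked index 0: u0 ∈ [0, 7/19)
j=1 picked index 1: u0 ∈ [9/76, 41/76)
j=2 picked index 1: u0 ∈ [-5/38, 11/38)
j=3 picked index 2: u0 ∈ [3/76, 1/4)
intersection: [9/76, 1/4)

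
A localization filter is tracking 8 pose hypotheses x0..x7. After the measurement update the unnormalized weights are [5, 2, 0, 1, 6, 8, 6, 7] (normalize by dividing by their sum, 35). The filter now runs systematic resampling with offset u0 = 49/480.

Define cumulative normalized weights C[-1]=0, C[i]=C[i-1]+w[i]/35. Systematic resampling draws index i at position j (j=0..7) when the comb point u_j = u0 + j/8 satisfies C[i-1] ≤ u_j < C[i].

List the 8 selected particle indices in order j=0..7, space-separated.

C = [1/7, 1/5, 1/5, 8/35, 2/5, 22/35, 4/5, 1]
j=0: u_0=49/480 ∈ [0, 1/7) → index 0
j=1: u_1=109/480 ∈ [1/5, 8/35) → index 3
j=2: u_2=169/480 ∈ [8/35, 2/5) → index 4
j=3: u_3=229/480 ∈ [2/5, 22/35) → index 5
j=4: u_4=289/480 ∈ [2/5, 22/35) → index 5
j=5: u_5=349/480 ∈ [22/35, 4/5) → index 6
j=6: u_6=409/480 ∈ [4/5, 1) → index 7
j=7: u_7=469/480 ∈ [4/5, 1) → index 7

0 3 4 5 5 6 7 7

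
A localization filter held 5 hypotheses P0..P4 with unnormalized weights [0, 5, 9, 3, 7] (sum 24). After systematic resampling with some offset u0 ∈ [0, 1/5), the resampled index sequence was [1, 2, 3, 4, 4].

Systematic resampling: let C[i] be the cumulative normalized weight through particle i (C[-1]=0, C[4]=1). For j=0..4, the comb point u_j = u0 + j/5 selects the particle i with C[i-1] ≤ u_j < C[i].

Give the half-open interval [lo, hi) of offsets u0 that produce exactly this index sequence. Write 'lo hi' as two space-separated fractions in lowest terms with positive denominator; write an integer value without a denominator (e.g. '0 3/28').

C = [0, 5/24, 7/12, 17/24, 1]
j=0 picked index 1: u0 ∈ [0, 5/24)
j=1 picked index 2: u0 ∈ [1/120, 23/60)
j=2 picked index 3: u0 ∈ [11/60, 37/120)
j=3 picked index 4: u0 ∈ [13/120, 2/5)
j=4 picked index 4: u0 ∈ [-11/120, 1/5)
intersection: [11/60, 1/5)

11/60 1/5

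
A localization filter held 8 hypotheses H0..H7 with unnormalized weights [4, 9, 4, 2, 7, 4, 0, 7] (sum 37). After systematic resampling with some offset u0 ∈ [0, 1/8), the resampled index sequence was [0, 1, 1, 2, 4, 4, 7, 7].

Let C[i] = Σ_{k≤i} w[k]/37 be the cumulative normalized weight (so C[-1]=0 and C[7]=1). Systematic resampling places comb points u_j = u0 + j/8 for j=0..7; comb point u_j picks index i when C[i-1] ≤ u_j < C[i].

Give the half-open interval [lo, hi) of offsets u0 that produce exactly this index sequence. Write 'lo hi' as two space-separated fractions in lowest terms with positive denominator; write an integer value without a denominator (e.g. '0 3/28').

9/148 23/296

C = [4/37, 13/37, 17/37, 19/37, 26/37, 30/37, 30/37, 1]
j=0 picked index 0: u0 ∈ [0, 4/37)
j=1 picked index 1: u0 ∈ [-5/296, 67/296)
j=2 picked index 1: u0 ∈ [-21/148, 15/148)
j=3 picked index 2: u0 ∈ [-7/296, 25/296)
j=4 picked index 4: u0 ∈ [1/74, 15/74)
j=5 picked index 4: u0 ∈ [-33/296, 23/296)
j=6 picked index 7: u0 ∈ [9/148, 1/4)
j=7 picked index 7: u0 ∈ [-19/296, 1/8)
intersection: [9/148, 23/296)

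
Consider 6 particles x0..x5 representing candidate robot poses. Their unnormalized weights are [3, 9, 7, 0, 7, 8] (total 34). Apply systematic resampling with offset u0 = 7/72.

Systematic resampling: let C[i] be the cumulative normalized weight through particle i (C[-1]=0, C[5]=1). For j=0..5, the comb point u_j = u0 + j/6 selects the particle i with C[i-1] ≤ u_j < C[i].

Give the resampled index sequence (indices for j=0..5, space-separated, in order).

1 1 2 4 4 5

C = [3/34, 6/17, 19/34, 19/34, 13/17, 1]
j=0: u_0=7/72 ∈ [3/34, 6/17) → index 1
j=1: u_1=19/72 ∈ [3/34, 6/17) → index 1
j=2: u_2=31/72 ∈ [6/17, 19/34) → index 2
j=3: u_3=43/72 ∈ [19/34, 13/17) → index 4
j=4: u_4=55/72 ∈ [19/34, 13/17) → index 4
j=5: u_5=67/72 ∈ [13/17, 1) → index 5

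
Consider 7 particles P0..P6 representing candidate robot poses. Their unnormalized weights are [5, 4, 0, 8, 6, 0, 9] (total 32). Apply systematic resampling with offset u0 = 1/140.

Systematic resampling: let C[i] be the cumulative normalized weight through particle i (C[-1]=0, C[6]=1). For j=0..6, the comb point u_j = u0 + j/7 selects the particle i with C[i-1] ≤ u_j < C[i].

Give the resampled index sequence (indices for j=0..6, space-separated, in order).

C = [5/32, 9/32, 9/32, 17/32, 23/32, 23/32, 1]
j=0: u_0=1/140 ∈ [0, 5/32) → index 0
j=1: u_1=3/20 ∈ [0, 5/32) → index 0
j=2: u_2=41/140 ∈ [9/32, 17/32) → index 3
j=3: u_3=61/140 ∈ [9/32, 17/32) → index 3
j=4: u_4=81/140 ∈ [17/32, 23/32) → index 4
j=5: u_5=101/140 ∈ [23/32, 1) → index 6
j=6: u_6=121/140 ∈ [23/32, 1) → index 6

0 0 3 3 4 6 6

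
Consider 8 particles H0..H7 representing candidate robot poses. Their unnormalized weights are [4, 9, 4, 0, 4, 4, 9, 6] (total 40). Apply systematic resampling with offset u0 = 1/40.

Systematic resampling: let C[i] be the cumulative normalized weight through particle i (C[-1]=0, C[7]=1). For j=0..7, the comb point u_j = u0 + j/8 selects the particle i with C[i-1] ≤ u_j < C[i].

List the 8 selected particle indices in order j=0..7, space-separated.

C = [1/10, 13/40, 17/40, 17/40, 21/40, 5/8, 17/20, 1]
j=0: u_0=1/40 ∈ [0, 1/10) → index 0
j=1: u_1=3/20 ∈ [1/10, 13/40) → index 1
j=2: u_2=11/40 ∈ [1/10, 13/40) → index 1
j=3: u_3=2/5 ∈ [13/40, 17/40) → index 2
j=4: u_4=21/40 ∈ [21/40, 5/8) → index 5
j=5: u_5=13/20 ∈ [5/8, 17/20) → index 6
j=6: u_6=31/40 ∈ [5/8, 17/20) → index 6
j=7: u_7=9/10 ∈ [17/20, 1) → index 7

0 1 1 2 5 6 6 7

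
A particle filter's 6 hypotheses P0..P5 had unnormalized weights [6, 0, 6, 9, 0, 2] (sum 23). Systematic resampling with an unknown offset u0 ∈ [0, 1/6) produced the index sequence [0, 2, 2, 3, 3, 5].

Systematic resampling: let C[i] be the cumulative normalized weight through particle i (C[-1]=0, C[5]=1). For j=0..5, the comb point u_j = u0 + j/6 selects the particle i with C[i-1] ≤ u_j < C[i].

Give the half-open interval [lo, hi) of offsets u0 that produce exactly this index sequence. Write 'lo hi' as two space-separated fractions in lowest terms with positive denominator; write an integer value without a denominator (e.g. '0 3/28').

C = [6/23, 6/23, 12/23, 21/23, 21/23, 1]
j=0 picked index 0: u0 ∈ [0, 6/23)
j=1 picked index 2: u0 ∈ [13/138, 49/138)
j=2 picked index 2: u0 ∈ [-5/69, 13/69)
j=3 picked index 3: u0 ∈ [1/46, 19/46)
j=4 picked index 3: u0 ∈ [-10/69, 17/69)
j=5 picked index 5: u0 ∈ [11/138, 1/6)
intersection: [13/138, 1/6)

13/138 1/6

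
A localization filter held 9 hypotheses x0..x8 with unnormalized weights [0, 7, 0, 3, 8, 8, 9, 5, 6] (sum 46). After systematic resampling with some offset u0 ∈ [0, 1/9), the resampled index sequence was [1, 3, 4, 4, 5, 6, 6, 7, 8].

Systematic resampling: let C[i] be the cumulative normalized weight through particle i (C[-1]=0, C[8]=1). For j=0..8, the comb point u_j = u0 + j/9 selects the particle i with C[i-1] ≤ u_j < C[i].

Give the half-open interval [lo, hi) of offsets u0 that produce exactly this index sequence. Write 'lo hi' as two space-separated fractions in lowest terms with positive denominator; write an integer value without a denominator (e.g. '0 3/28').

17/414 4/69

C = [0, 7/46, 7/46, 5/23, 9/23, 13/23, 35/46, 20/23, 1]
j=0 picked index 1: u0 ∈ [0, 7/46)
j=1 picked index 3: u0 ∈ [17/414, 22/207)
j=2 picked index 4: u0 ∈ [-1/207, 35/207)
j=3 picked index 4: u0 ∈ [-8/69, 4/69)
j=4 picked index 5: u0 ∈ [-11/207, 25/207)
j=5 picked index 6: u0 ∈ [2/207, 85/414)
j=6 picked index 6: u0 ∈ [-7/69, 13/138)
j=7 picked index 7: u0 ∈ [-7/414, 19/207)
j=8 picked index 8: u0 ∈ [-4/207, 1/9)
intersection: [17/414, 4/69)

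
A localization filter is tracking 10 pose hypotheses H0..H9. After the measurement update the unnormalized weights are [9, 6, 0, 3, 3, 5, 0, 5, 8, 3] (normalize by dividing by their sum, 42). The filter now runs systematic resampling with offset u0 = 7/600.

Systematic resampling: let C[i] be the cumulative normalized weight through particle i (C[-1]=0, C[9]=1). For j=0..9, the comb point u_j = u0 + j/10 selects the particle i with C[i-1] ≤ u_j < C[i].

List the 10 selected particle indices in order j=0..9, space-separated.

C = [3/14, 5/14, 5/14, 3/7, 1/2, 13/21, 13/21, 31/42, 13/14, 1]
j=0: u_0=7/600 ∈ [0, 3/14) → index 0
j=1: u_1=67/600 ∈ [0, 3/14) → index 0
j=2: u_2=127/600 ∈ [0, 3/14) → index 0
j=3: u_3=187/600 ∈ [3/14, 5/14) → index 1
j=4: u_4=247/600 ∈ [5/14, 3/7) → index 3
j=5: u_5=307/600 ∈ [1/2, 13/21) → index 5
j=6: u_6=367/600 ∈ [1/2, 13/21) → index 5
j=7: u_7=427/600 ∈ [13/21, 31/42) → index 7
j=8: u_8=487/600 ∈ [31/42, 13/14) → index 8
j=9: u_9=547/600 ∈ [31/42, 13/14) → index 8

0 0 0 1 3 5 5 7 8 8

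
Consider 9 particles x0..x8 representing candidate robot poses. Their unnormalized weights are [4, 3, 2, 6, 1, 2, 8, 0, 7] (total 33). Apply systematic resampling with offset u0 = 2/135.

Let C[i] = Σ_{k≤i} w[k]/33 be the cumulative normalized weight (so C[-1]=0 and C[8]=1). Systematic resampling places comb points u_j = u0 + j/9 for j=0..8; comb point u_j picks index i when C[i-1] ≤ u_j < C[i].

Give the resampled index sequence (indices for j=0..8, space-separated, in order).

C = [4/33, 7/33, 3/11, 5/11, 16/33, 6/11, 26/33, 26/33, 1]
j=0: u_0=2/135 ∈ [0, 4/33) → index 0
j=1: u_1=17/135 ∈ [4/33, 7/33) → index 1
j=2: u_2=32/135 ∈ [7/33, 3/11) → index 2
j=3: u_3=47/135 ∈ [3/11, 5/11) → index 3
j=4: u_4=62/135 ∈ [5/11, 16/33) → index 4
j=5: u_5=77/135 ∈ [6/11, 26/33) → index 6
j=6: u_6=92/135 ∈ [6/11, 26/33) → index 6
j=7: u_7=107/135 ∈ [26/33, 1) → index 8
j=8: u_8=122/135 ∈ [26/33, 1) → index 8

0 1 2 3 4 6 6 8 8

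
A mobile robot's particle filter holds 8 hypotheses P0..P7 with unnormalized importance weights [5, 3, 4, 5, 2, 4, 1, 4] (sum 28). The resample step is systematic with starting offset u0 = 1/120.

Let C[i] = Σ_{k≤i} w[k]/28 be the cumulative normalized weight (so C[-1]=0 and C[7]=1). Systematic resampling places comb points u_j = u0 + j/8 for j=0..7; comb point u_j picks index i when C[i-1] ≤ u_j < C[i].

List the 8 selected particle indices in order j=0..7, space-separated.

C = [5/28, 2/7, 3/7, 17/28, 19/28, 23/28, 6/7, 1]
j=0: u_0=1/120 ∈ [0, 5/28) → index 0
j=1: u_1=2/15 ∈ [0, 5/28) → index 0
j=2: u_2=31/120 ∈ [5/28, 2/7) → index 1
j=3: u_3=23/60 ∈ [2/7, 3/7) → index 2
j=4: u_4=61/120 ∈ [3/7, 17/28) → index 3
j=5: u_5=19/30 ∈ [17/28, 19/28) → index 4
j=6: u_6=91/120 ∈ [19/28, 23/28) → index 5
j=7: u_7=53/60 ∈ [6/7, 1) → index 7

0 0 1 2 3 4 5 7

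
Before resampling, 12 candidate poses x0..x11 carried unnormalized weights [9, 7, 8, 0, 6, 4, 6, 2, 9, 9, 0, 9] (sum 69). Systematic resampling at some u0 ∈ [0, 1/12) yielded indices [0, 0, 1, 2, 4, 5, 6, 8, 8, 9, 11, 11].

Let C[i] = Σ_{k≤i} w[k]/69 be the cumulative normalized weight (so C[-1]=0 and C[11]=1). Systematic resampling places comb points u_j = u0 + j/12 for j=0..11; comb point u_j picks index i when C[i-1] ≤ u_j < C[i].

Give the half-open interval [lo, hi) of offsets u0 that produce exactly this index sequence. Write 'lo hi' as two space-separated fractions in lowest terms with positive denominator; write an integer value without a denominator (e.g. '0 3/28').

5/138 13/276

C = [3/23, 16/69, 8/23, 8/23, 10/23, 34/69, 40/69, 14/23, 17/23, 20/23, 20/23, 1]
j=0 picked index 0: u0 ∈ [0, 3/23)
j=1 picked index 0: u0 ∈ [-1/12, 13/276)
j=2 picked index 1: u0 ∈ [-5/138, 3/46)
j=3 picked index 2: u0 ∈ [-5/276, 9/92)
j=4 picked index 4: u0 ∈ [1/69, 7/69)
j=5 picked index 5: u0 ∈ [5/276, 7/92)
j=6 picked index 6: u0 ∈ [-1/138, 11/138)
j=7 picked index 8: u0 ∈ [7/276, 43/276)
j=8 picked index 8: u0 ∈ [-4/69, 5/69)
j=9 picked index 9: u0 ∈ [-1/92, 11/92)
j=10 picked index 11: u0 ∈ [5/138, 1/6)
j=11 picked index 11: u0 ∈ [-13/276, 1/12)
intersection: [5/138, 13/276)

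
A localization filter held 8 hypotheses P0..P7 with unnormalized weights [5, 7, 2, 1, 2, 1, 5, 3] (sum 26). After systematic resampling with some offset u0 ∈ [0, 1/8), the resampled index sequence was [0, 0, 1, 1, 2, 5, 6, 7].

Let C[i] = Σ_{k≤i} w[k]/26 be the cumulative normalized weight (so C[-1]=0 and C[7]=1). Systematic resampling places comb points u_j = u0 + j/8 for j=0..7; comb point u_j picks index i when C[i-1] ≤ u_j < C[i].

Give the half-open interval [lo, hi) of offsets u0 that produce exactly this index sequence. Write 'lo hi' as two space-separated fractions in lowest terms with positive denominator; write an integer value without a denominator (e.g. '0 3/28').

3/104 1/26

C = [5/26, 6/13, 7/13, 15/26, 17/26, 9/13, 23/26, 1]
j=0 picked index 0: u0 ∈ [0, 5/26)
j=1 picked index 0: u0 ∈ [-1/8, 7/104)
j=2 picked index 1: u0 ∈ [-3/52, 11/52)
j=3 picked index 1: u0 ∈ [-19/104, 9/104)
j=4 picked index 2: u0 ∈ [-1/26, 1/26)
j=5 picked index 5: u0 ∈ [3/104, 7/104)
j=6 picked index 6: u0 ∈ [-3/52, 7/52)
j=7 picked index 7: u0 ∈ [1/104, 1/8)
intersection: [3/104, 1/26)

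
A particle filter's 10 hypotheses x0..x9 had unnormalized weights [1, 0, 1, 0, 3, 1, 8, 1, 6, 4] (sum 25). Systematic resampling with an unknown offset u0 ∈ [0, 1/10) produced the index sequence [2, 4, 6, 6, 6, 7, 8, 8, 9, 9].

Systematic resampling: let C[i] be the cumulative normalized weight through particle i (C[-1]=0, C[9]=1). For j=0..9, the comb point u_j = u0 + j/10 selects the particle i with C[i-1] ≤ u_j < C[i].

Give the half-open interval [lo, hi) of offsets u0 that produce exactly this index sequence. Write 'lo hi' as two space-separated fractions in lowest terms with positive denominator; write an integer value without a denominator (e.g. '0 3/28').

3/50 2/25

C = [1/25, 1/25, 2/25, 2/25, 1/5, 6/25, 14/25, 3/5, 21/25, 1]
j=0 picked index 2: u0 ∈ [1/25, 2/25)
j=1 picked index 4: u0 ∈ [-1/50, 1/10)
j=2 picked index 6: u0 ∈ [1/25, 9/25)
j=3 picked index 6: u0 ∈ [-3/50, 13/50)
j=4 picked index 6: u0 ∈ [-4/25, 4/25)
j=5 picked index 7: u0 ∈ [3/50, 1/10)
j=6 picked index 8: u0 ∈ [0, 6/25)
j=7 picked index 8: u0 ∈ [-1/10, 7/50)
j=8 picked index 9: u0 ∈ [1/25, 1/5)
j=9 picked index 9: u0 ∈ [-3/50, 1/10)
intersection: [3/50, 2/25)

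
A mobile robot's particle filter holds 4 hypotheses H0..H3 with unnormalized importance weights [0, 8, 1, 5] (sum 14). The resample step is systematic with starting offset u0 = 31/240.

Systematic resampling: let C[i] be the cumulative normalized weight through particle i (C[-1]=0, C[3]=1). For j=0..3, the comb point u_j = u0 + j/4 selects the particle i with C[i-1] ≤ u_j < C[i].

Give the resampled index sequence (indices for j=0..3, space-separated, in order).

1 1 2 3

C = [0, 4/7, 9/14, 1]
j=0: u_0=31/240 ∈ [0, 4/7) → index 1
j=1: u_1=91/240 ∈ [0, 4/7) → index 1
j=2: u_2=151/240 ∈ [4/7, 9/14) → index 2
j=3: u_3=211/240 ∈ [9/14, 1) → index 3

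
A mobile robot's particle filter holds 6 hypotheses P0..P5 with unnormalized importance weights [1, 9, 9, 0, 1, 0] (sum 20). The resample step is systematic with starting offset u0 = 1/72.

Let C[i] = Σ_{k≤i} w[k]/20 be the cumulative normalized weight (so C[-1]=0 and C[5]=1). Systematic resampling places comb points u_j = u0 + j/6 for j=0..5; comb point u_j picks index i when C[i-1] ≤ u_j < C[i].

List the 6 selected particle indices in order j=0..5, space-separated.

C = [1/20, 1/2, 19/20, 19/20, 1, 1]
j=0: u_0=1/72 ∈ [0, 1/20) → index 0
j=1: u_1=13/72 ∈ [1/20, 1/2) → index 1
j=2: u_2=25/72 ∈ [1/20, 1/2) → index 1
j=3: u_3=37/72 ∈ [1/2, 19/20) → index 2
j=4: u_4=49/72 ∈ [1/2, 19/20) → index 2
j=5: u_5=61/72 ∈ [1/2, 19/20) → index 2

0 1 1 2 2 2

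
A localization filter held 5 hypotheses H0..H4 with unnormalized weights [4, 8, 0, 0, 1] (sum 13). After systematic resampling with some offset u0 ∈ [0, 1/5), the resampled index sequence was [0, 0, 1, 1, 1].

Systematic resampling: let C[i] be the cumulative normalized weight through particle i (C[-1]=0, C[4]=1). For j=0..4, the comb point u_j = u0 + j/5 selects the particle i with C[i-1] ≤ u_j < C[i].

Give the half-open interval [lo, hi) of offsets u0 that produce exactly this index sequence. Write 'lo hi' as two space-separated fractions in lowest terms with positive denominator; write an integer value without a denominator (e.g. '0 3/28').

C = [4/13, 12/13, 12/13, 12/13, 1]
j=0 picked index 0: u0 ∈ [0, 4/13)
j=1 picked index 0: u0 ∈ [-1/5, 7/65)
j=2 picked index 1: u0 ∈ [-6/65, 34/65)
j=3 picked index 1: u0 ∈ [-19/65, 21/65)
j=4 picked index 1: u0 ∈ [-32/65, 8/65)
intersection: [0, 7/65)

0 7/65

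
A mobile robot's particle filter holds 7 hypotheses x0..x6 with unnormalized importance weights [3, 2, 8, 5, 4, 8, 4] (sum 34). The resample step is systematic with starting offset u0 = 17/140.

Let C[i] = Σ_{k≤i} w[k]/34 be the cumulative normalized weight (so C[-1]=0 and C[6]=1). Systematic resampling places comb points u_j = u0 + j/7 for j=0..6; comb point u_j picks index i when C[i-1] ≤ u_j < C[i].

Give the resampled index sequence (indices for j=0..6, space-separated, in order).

1 2 3 4 5 5 6

C = [3/34, 5/34, 13/34, 9/17, 11/17, 15/17, 1]
j=0: u_0=17/140 ∈ [3/34, 5/34) → index 1
j=1: u_1=37/140 ∈ [5/34, 13/34) → index 2
j=2: u_2=57/140 ∈ [13/34, 9/17) → index 3
j=3: u_3=11/20 ∈ [9/17, 11/17) → index 4
j=4: u_4=97/140 ∈ [11/17, 15/17) → index 5
j=5: u_5=117/140 ∈ [11/17, 15/17) → index 5
j=6: u_6=137/140 ∈ [15/17, 1) → index 6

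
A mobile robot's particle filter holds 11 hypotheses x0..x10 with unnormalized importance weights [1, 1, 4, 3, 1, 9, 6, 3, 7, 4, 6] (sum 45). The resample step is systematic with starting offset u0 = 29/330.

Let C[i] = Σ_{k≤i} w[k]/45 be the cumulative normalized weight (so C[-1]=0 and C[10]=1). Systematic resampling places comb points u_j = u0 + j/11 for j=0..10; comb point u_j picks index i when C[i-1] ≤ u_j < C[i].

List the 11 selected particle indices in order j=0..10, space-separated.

2 3 5 5 6 6 8 8 9 10 10

C = [1/45, 2/45, 2/15, 1/5, 2/9, 19/45, 5/9, 28/45, 7/9, 13/15, 1]
j=0: u_0=29/330 ∈ [2/45, 2/15) → index 2
j=1: u_1=59/330 ∈ [2/15, 1/5) → index 3
j=2: u_2=89/330 ∈ [2/9, 19/45) → index 5
j=3: u_3=119/330 ∈ [2/9, 19/45) → index 5
j=4: u_4=149/330 ∈ [19/45, 5/9) → index 6
j=5: u_5=179/330 ∈ [19/45, 5/9) → index 6
j=6: u_6=19/30 ∈ [28/45, 7/9) → index 8
j=7: u_7=239/330 ∈ [28/45, 7/9) → index 8
j=8: u_8=269/330 ∈ [7/9, 13/15) → index 9
j=9: u_9=299/330 ∈ [13/15, 1) → index 10
j=10: u_10=329/330 ∈ [13/15, 1) → index 10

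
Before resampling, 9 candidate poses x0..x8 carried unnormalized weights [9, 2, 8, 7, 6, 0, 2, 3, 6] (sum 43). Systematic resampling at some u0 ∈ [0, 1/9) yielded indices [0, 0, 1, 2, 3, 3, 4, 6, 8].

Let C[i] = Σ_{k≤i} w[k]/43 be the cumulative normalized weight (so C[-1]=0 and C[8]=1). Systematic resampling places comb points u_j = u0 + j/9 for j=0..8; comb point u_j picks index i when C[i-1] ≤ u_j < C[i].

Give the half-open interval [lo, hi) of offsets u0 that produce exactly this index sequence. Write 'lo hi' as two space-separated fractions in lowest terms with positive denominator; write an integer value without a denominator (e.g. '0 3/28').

0 5/387

C = [9/43, 11/43, 19/43, 26/43, 32/43, 32/43, 34/43, 37/43, 1]
j=0 picked index 0: u0 ∈ [0, 9/43)
j=1 picked index 0: u0 ∈ [-1/9, 38/387)
j=2 picked index 1: u0 ∈ [-5/387, 13/387)
j=3 picked index 2: u0 ∈ [-10/129, 14/129)
j=4 picked index 3: u0 ∈ [-1/387, 62/387)
j=5 picked index 3: u0 ∈ [-44/387, 19/387)
j=6 picked index 4: u0 ∈ [-8/129, 10/129)
j=7 picked index 6: u0 ∈ [-13/387, 5/387)
j=8 picked index 8: u0 ∈ [-11/387, 1/9)
intersection: [0, 5/387)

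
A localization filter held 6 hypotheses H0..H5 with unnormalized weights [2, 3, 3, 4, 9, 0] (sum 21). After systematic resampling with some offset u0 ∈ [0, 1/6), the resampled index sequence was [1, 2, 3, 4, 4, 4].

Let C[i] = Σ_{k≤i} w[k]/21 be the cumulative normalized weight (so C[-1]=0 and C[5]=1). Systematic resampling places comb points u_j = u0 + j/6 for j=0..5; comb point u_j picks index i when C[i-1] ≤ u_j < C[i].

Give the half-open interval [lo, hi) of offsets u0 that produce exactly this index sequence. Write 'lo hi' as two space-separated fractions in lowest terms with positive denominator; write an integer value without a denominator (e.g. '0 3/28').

2/21 1/6

C = [2/21, 5/21, 8/21, 4/7, 1, 1]
j=0 picked index 1: u0 ∈ [2/21, 5/21)
j=1 picked index 2: u0 ∈ [1/14, 3/14)
j=2 picked index 3: u0 ∈ [1/21, 5/21)
j=3 picked index 4: u0 ∈ [1/14, 1/2)
j=4 picked index 4: u0 ∈ [-2/21, 1/3)
j=5 picked index 4: u0 ∈ [-11/42, 1/6)
intersection: [2/21, 1/6)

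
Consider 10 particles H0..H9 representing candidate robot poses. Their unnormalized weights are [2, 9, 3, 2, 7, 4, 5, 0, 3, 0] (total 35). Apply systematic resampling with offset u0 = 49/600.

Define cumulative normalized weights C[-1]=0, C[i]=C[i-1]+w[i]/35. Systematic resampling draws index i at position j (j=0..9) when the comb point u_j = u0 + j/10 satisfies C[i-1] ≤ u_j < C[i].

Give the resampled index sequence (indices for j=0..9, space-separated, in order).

C = [2/35, 11/35, 2/5, 16/35, 23/35, 27/35, 32/35, 32/35, 1, 1]
j=0: u_0=49/600 ∈ [2/35, 11/35) → index 1
j=1: u_1=109/600 ∈ [2/35, 11/35) → index 1
j=2: u_2=169/600 ∈ [2/35, 11/35) → index 1
j=3: u_3=229/600 ∈ [11/35, 2/5) → index 2
j=4: u_4=289/600 ∈ [16/35, 23/35) → index 4
j=5: u_5=349/600 ∈ [16/35, 23/35) → index 4
j=6: u_6=409/600 ∈ [23/35, 27/35) → index 5
j=7: u_7=469/600 ∈ [27/35, 32/35) → index 6
j=8: u_8=529/600 ∈ [27/35, 32/35) → index 6
j=9: u_9=589/600 ∈ [32/35, 1) → index 8

1 1 1 2 4 4 5 6 6 8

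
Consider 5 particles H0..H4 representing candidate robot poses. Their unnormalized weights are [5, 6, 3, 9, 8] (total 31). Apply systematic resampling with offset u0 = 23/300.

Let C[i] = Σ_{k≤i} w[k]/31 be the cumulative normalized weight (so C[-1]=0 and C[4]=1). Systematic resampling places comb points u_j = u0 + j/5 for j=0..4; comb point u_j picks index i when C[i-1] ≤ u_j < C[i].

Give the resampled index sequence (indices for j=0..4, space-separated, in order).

C = [5/31, 11/31, 14/31, 23/31, 1]
j=0: u_0=23/300 ∈ [0, 5/31) → index 0
j=1: u_1=83/300 ∈ [5/31, 11/31) → index 1
j=2: u_2=143/300 ∈ [14/31, 23/31) → index 3
j=3: u_3=203/300 ∈ [14/31, 23/31) → index 3
j=4: u_4=263/300 ∈ [23/31, 1) → index 4

0 1 3 3 4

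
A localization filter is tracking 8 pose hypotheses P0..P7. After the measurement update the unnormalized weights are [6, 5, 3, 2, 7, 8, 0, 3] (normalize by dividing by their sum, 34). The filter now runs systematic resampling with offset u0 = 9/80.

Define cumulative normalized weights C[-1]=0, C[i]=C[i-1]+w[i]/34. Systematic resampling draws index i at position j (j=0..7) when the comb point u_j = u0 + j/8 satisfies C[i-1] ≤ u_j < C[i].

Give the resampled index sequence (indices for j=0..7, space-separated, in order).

C = [3/17, 11/34, 7/17, 8/17, 23/34, 31/34, 31/34, 1]
j=0: u_0=9/80 ∈ [0, 3/17) → index 0
j=1: u_1=19/80 ∈ [3/17, 11/34) → index 1
j=2: u_2=29/80 ∈ [11/34, 7/17) → index 2
j=3: u_3=39/80 ∈ [8/17, 23/34) → index 4
j=4: u_4=49/80 ∈ [8/17, 23/34) → index 4
j=5: u_5=59/80 ∈ [23/34, 31/34) → index 5
j=6: u_6=69/80 ∈ [23/34, 31/34) → index 5
j=7: u_7=79/80 ∈ [31/34, 1) → index 7

0 1 2 4 4 5 5 7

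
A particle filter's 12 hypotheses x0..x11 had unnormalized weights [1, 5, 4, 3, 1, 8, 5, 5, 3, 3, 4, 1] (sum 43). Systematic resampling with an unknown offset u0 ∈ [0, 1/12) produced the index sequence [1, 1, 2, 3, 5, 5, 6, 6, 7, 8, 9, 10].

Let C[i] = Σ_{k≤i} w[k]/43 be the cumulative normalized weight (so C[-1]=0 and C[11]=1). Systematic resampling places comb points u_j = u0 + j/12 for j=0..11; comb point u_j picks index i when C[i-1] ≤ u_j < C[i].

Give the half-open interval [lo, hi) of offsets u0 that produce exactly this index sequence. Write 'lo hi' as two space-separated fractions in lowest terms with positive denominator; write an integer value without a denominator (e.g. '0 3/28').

1/43 23/516

C = [1/43, 6/43, 10/43, 13/43, 14/43, 22/43, 27/43, 32/43, 35/43, 38/43, 42/43, 1]
j=0 picked index 1: u0 ∈ [1/43, 6/43)
j=1 picked index 1: u0 ∈ [-31/516, 29/516)
j=2 picked index 2: u0 ∈ [-7/258, 17/258)
j=3 picked index 3: u0 ∈ [-3/172, 9/172)
j=4 picked index 5: u0 ∈ [-1/129, 23/129)
j=5 picked index 5: u0 ∈ [-47/516, 49/516)
j=6 picked index 6: u0 ∈ [1/86, 11/86)
j=7 picked index 6: u0 ∈ [-37/516, 23/516)
j=8 picked index 7: u0 ∈ [-5/129, 10/129)
j=9 picked index 8: u0 ∈ [-1/172, 11/172)
j=10 picked index 9: u0 ∈ [-5/258, 13/258)
j=11 picked index 10: u0 ∈ [-17/516, 31/516)
intersection: [1/43, 23/516)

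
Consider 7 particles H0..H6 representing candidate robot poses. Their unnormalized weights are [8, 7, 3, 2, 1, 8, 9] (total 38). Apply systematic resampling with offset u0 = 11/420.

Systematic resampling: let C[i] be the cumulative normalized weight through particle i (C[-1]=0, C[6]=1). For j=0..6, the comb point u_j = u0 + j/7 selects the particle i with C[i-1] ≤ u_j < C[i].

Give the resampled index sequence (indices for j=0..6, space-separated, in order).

C = [4/19, 15/38, 9/19, 10/19, 21/38, 29/38, 1]
j=0: u_0=11/420 ∈ [0, 4/19) → index 0
j=1: u_1=71/420 ∈ [0, 4/19) → index 0
j=2: u_2=131/420 ∈ [4/19, 15/38) → index 1
j=3: u_3=191/420 ∈ [15/38, 9/19) → index 2
j=4: u_4=251/420 ∈ [21/38, 29/38) → index 5
j=5: u_5=311/420 ∈ [21/38, 29/38) → index 5
j=6: u_6=53/60 ∈ [29/38, 1) → index 6

0 0 1 2 5 5 6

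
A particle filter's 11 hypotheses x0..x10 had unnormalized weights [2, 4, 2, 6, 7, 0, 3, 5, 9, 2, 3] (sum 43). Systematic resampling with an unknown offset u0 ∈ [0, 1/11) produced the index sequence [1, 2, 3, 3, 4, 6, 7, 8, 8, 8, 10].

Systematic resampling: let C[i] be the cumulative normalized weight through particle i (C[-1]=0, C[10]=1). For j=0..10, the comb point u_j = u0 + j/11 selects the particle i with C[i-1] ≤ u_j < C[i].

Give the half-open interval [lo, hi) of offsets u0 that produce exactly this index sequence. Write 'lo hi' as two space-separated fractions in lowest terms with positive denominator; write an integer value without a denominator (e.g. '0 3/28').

23/473 25/473

C = [2/43, 6/43, 8/43, 14/43, 21/43, 21/43, 24/43, 29/43, 38/43, 40/43, 1]
j=0 picked index 1: u0 ∈ [2/43, 6/43)
j=1 picked index 2: u0 ∈ [23/473, 45/473)
j=2 picked index 3: u0 ∈ [2/473, 68/473)
j=3 picked index 3: u0 ∈ [-41/473, 25/473)
j=4 picked index 4: u0 ∈ [-18/473, 59/473)
j=5 picked index 6: u0 ∈ [16/473, 49/473)
j=6 picked index 7: u0 ∈ [6/473, 61/473)
j=7 picked index 8: u0 ∈ [18/473, 117/473)
j=8 picked index 8: u0 ∈ [-25/473, 74/473)
j=9 picked index 8: u0 ∈ [-68/473, 31/473)
j=10 picked index 10: u0 ∈ [10/473, 1/11)
intersection: [23/473, 25/473)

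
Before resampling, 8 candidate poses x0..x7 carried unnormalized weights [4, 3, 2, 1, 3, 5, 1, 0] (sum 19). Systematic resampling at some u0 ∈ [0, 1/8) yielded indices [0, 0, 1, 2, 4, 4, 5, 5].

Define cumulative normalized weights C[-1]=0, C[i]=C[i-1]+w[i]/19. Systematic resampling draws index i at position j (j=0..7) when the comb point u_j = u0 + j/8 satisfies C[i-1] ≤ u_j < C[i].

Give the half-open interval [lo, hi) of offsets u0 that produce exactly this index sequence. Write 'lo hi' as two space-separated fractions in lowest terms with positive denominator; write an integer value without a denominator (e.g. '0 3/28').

1/38 9/152

C = [4/19, 7/19, 9/19, 10/19, 13/19, 18/19, 1, 1]
j=0 picked index 0: u0 ∈ [0, 4/19)
j=1 picked index 0: u0 ∈ [-1/8, 13/152)
j=2 picked index 1: u0 ∈ [-3/76, 9/76)
j=3 picked index 2: u0 ∈ [-1/152, 15/152)
j=4 picked index 4: u0 ∈ [1/38, 7/38)
j=5 picked index 4: u0 ∈ [-15/152, 9/152)
j=6 picked index 5: u0 ∈ [-5/76, 15/76)
j=7 picked index 5: u0 ∈ [-29/152, 11/152)
intersection: [1/38, 9/152)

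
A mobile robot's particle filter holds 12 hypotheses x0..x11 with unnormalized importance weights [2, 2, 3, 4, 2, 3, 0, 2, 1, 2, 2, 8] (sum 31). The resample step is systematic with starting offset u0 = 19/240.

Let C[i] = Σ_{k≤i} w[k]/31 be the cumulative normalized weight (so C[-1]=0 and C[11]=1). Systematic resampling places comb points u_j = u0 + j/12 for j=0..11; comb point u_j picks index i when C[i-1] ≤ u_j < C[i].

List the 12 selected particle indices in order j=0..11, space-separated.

C = [2/31, 4/31, 7/31, 11/31, 13/31, 16/31, 16/31, 18/31, 19/31, 21/31, 23/31, 1]
j=0: u_0=19/240 ∈ [2/31, 4/31) → index 1
j=1: u_1=13/80 ∈ [4/31, 7/31) → index 2
j=2: u_2=59/240 ∈ [7/31, 11/31) → index 3
j=3: u_3=79/240 ∈ [7/31, 11/31) → index 3
j=4: u_4=33/80 ∈ [11/31, 13/31) → index 4
j=5: u_5=119/240 ∈ [13/31, 16/31) → index 5
j=6: u_6=139/240 ∈ [16/31, 18/31) → index 7
j=7: u_7=53/80 ∈ [19/31, 21/31) → index 9
j=8: u_8=179/240 ∈ [23/31, 1) → index 11
j=9: u_9=199/240 ∈ [23/31, 1) → index 11
j=10: u_10=73/80 ∈ [23/31, 1) → index 11
j=11: u_11=239/240 ∈ [23/31, 1) → index 11

1 2 3 3 4 5 7 9 11 11 11 11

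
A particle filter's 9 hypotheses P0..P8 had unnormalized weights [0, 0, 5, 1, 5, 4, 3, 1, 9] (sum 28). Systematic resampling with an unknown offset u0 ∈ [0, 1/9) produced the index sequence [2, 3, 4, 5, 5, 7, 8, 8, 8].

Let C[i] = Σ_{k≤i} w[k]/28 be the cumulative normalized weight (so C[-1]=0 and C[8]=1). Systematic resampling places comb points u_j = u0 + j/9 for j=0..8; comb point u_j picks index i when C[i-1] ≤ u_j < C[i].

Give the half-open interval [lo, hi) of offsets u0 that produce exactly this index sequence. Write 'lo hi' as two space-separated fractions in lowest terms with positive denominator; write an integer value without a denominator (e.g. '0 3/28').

C = [0, 0, 5/28, 3/14, 11/28, 15/28, 9/14, 19/28, 1]
j=0 picked index 2: u0 ∈ [0, 5/28)
j=1 picked index 3: u0 ∈ [17/252, 13/126)
j=2 picked index 4: u0 ∈ [-1/126, 43/252)
j=3 picked index 5: u0 ∈ [5/84, 17/84)
j=4 picked index 5: u0 ∈ [-13/252, 23/252)
j=5 picked index 7: u0 ∈ [11/126, 31/252)
j=6 picked index 8: u0 ∈ [1/84, 1/3)
j=7 picked index 8: u0 ∈ [-25/252, 2/9)
j=8 picked index 8: u0 ∈ [-53/252, 1/9)
intersection: [11/126, 23/252)

11/126 23/252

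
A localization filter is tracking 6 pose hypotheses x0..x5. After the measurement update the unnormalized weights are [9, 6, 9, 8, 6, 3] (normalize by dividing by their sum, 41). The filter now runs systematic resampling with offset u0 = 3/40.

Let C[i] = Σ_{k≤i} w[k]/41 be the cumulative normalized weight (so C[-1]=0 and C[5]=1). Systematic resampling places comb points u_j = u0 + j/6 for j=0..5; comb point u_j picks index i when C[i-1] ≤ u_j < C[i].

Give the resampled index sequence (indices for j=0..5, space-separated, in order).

C = [9/41, 15/41, 24/41, 32/41, 38/41, 1]
j=0: u_0=3/40 ∈ [0, 9/41) → index 0
j=1: u_1=29/120 ∈ [9/41, 15/41) → index 1
j=2: u_2=49/120 ∈ [15/41, 24/41) → index 2
j=3: u_3=23/40 ∈ [15/41, 24/41) → index 2
j=4: u_4=89/120 ∈ [24/41, 32/41) → index 3
j=5: u_5=109/120 ∈ [32/41, 38/41) → index 4

0 1 2 2 3 4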